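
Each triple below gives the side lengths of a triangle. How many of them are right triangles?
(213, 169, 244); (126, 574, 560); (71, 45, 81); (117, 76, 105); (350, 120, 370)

2

(213,169,244): 169²+213² = 73930 > 59536 = 244² → acute
(126,574,560): 126²+560² = 329476 = 574² → right
(71,45,81): 45²+71² = 7066 > 6561 = 81² → acute
(117,76,105): 76²+105² = 16801 > 13689 = 117² → acute
(350,120,370): 120²+350² = 136900 = 370² → right
2 of the 5 are right.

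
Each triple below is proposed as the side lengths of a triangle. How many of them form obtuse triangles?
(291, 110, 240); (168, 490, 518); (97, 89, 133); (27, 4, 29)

3

(291,110,240): 110²+240² = 69700 < 84681 = 291² → obtuse
(168,490,518): 168²+490² = 268324 = 518² → right
(97,89,133): 89²+97² = 17330 < 17689 = 133² → obtuse
(27,4,29): 4²+27² = 745 < 841 = 29² → obtuse
3 of the 4 are obtuse.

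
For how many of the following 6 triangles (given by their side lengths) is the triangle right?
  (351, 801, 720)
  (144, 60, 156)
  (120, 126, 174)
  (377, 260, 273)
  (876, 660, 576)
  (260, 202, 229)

5

(351,801,720): 351²+720² = 641601 = 801² → right
(144,60,156): 60²+144² = 24336 = 156² → right
(120,126,174): 120²+126² = 30276 = 174² → right
(377,260,273): 260²+273² = 142129 = 377² → right
(876,660,576): 576²+660² = 767376 = 876² → right
(260,202,229): 202²+229² = 93245 > 67600 = 260² → acute
5 of the 6 are right.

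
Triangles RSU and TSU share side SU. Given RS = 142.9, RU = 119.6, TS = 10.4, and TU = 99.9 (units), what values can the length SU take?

From triangle RSU: |142.9 − 119.6| < SU < 142.9 + 119.6, i.e. 23.3 < SU < 262.5.
From triangle TSU: 89.5 < SU < 110.3.
Both must hold, so SU lies in the intersection.

89.5 < SU < 110.3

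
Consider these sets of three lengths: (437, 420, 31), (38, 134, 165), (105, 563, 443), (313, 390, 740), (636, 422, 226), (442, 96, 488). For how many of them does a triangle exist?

(31,420,437): 31+420 > 437 → valid
(38,134,165): 38+134 > 165 → valid
(105,443,563): 105+443 ≤ 563 → not valid
(313,390,740): 313+390 ≤ 740 → not valid
(226,422,636): 226+422 > 636 → valid
(96,442,488): 96+442 > 488 → valid
4 of the 6 triples form a triangle.

4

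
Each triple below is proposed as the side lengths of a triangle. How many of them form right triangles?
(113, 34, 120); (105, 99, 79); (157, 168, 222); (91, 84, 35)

(113,34,120): 34²+113² = 13925 < 14400 = 120² → obtuse
(105,99,79): 79²+99² = 16042 > 11025 = 105² → acute
(157,168,222): 157²+168² = 52873 > 49284 = 222² → acute
(91,84,35): 35²+84² = 8281 = 91² → right
1 of the 4 is right.

1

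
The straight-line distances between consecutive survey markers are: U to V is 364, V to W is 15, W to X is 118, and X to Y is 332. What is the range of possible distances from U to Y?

The maximum is all hops collinear in one direction: 364 + 15 + 118 + 332 = 829.
The longest hop is 364; the others sum to 465. Since 364 ≤ 465, the path can fold back on itself completely, so the minimum distance is 0.

0 ≤ UY ≤ 829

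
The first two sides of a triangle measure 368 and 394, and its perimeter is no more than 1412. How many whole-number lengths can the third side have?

Triangle inequality: 26 < x < 762. Perimeter ≤ 1412 gives x ≤ 1412 − 368 − 394 = 650.
So 26 < x ≤ 650; integers 27 through 650: 624 values.

624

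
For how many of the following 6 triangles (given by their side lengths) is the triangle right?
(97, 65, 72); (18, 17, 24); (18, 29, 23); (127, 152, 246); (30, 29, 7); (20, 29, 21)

2

(97,65,72): 65²+72² = 9409 = 97² → right
(18,17,24): 17²+18² = 613 > 576 = 24² → acute
(18,29,23): 18²+23² = 853 > 841 = 29² → acute
(127,152,246): 127²+152² = 39233 < 60516 = 246² → obtuse
(30,29,7): 7²+29² = 890 < 900 = 30² → obtuse
(20,29,21): 20²+21² = 841 = 29² → right
2 of the 6 are right.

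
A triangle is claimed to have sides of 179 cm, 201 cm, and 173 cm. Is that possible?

Yes

The longest side is 201, and the other two sum to 352.
Since 352 > 201, the triangle inequality holds.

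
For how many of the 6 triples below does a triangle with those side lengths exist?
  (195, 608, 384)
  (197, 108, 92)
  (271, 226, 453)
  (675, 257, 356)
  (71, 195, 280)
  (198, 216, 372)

3

(195,384,608): 195+384 ≤ 608 → not valid
(92,108,197): 92+108 > 197 → valid
(226,271,453): 226+271 > 453 → valid
(257,356,675): 257+356 ≤ 675 → not valid
(71,195,280): 71+195 ≤ 280 → not valid
(198,216,372): 198+216 > 372 → valid
3 of the 6 triples form a triangle.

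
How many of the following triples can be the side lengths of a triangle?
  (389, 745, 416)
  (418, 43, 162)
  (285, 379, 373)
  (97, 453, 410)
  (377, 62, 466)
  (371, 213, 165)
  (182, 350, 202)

5

(389,416,745): 389+416 > 745 → valid
(43,162,418): 43+162 ≤ 418 → not valid
(285,373,379): 285+373 > 379 → valid
(97,410,453): 97+410 > 453 → valid
(62,377,466): 62+377 ≤ 466 → not valid
(165,213,371): 165+213 > 371 → valid
(182,202,350): 182+202 > 350 → valid
5 of the 7 triples form a triangle.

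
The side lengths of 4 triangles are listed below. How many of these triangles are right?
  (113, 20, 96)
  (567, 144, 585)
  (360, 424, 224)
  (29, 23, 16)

2

(113,20,96): 20²+96² = 9616 < 12769 = 113² → obtuse
(567,144,585): 144²+567² = 342225 = 585² → right
(360,424,224): 224²+360² = 179776 = 424² → right
(29,23,16): 16²+23² = 785 < 841 = 29² → obtuse
2 of the 4 are right.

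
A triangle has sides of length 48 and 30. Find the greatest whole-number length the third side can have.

77

The third side must be strictly less than 48 + 30 = 78.
The largest integer below 78 is 77.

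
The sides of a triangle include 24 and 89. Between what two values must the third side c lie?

65 < c < 113

By the triangle inequality, c must be less than 24 + 89 = 113 and greater than |24 − 89| = 65.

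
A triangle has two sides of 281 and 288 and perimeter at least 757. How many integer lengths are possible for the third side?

Triangle inequality: 7 < x < 569. Perimeter ≥ 757 gives x ≥ 757 − 281 − 288 = 188.
So 188 ≤ x < 569; integers 188 through 568: 381 values.

381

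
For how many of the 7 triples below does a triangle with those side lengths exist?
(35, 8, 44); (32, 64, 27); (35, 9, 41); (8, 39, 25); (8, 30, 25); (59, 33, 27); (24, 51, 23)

(8,35,44): 8+35 ≤ 44 → not valid
(27,32,64): 27+32 ≤ 64 → not valid
(9,35,41): 9+35 > 41 → valid
(8,25,39): 8+25 ≤ 39 → not valid
(8,25,30): 8+25 > 30 → valid
(27,33,59): 27+33 > 59 → valid
(23,24,51): 23+24 ≤ 51 → not valid
3 of the 7 triples form a triangle.

3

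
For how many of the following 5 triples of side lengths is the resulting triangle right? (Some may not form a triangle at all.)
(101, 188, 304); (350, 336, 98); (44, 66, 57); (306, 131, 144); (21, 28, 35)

(101,188,304): 101+188 ≤ 304, not a triangle
(350,336,98): 98²+336² = 122500 = 350² → right
(44,66,57): 44²+57² = 5185 > 4356 = 66² → acute
(306,131,144): 131+144 ≤ 306, not a triangle
(21,28,35): 21²+28² = 1225 = 35² → right
2 of the 5 are right.

2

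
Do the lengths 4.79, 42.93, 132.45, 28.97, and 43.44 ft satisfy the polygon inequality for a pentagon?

No

For a pentagon, each side must be shorter than the sum of the others.
Here the longest side is 132.45, but the remaining 4 sides sum to only 120.13.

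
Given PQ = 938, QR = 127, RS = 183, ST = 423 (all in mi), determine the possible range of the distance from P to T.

The maximum is all hops collinear in one direction: 938 + 127 + 183 + 423 = 1671.
The longest hop is 938; the others sum to 733. Folding the others back against it leaves at least 938 − 733 = 205.

205 ≤ PT ≤ 1671 mi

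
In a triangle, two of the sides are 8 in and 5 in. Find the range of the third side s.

3 < s < 13 (in)

By the triangle inequality, s must be less than 8 + 5 = 13 and greater than |8 − 5| = 3.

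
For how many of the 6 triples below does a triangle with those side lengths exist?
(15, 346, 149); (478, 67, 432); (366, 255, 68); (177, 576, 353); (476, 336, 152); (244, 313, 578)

(15,149,346): 15+149 ≤ 346 → not valid
(67,432,478): 67+432 > 478 → valid
(68,255,366): 68+255 ≤ 366 → not valid
(177,353,576): 177+353 ≤ 576 → not valid
(152,336,476): 152+336 > 476 → valid
(244,313,578): 244+313 ≤ 578 → not valid
2 of the 6 triples form a triangle.

2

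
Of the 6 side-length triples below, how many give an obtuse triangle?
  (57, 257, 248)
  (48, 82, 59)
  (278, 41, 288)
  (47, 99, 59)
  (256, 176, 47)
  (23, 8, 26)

5

(57,257,248): 57²+248² = 64753 < 66049 = 257² → obtuse
(48,82,59): 48²+59² = 5785 < 6724 = 82² → obtuse
(278,41,288): 41²+278² = 78965 < 82944 = 288² → obtuse
(47,99,59): 47²+59² = 5690 < 9801 = 99² → obtuse
(256,176,47): 47+176 ≤ 256, not a triangle
(23,8,26): 8²+23² = 593 < 676 = 26² → obtuse
5 of the 6 are obtuse.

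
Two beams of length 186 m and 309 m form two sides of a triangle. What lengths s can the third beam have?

By the triangle inequality, s must be less than 186 + 309 = 495 and greater than |186 − 309| = 123.

123 < s < 495 (m)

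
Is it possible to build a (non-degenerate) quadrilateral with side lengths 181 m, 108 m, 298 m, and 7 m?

No

For a quadrilateral, each side must be shorter than the sum of the others.
Here the longest side is 298, but the remaining 3 sides sum to only 296.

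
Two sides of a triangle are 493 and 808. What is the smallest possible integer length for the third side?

316

The third side must be strictly greater than |493 − 808| = 315.
The smallest integer above 315 is 316.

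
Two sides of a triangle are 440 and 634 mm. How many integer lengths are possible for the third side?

The third side lies in the open interval (194, 1074).
Integers from 195 to 1073 inclusive: 1073 − 195 + 1 = 879.

879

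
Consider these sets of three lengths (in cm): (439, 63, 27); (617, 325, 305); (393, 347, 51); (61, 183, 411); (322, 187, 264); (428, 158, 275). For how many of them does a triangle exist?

(27,63,439): 27+63 ≤ 439 → not valid
(305,325,617): 305+325 > 617 → valid
(51,347,393): 51+347 > 393 → valid
(61,183,411): 61+183 ≤ 411 → not valid
(187,264,322): 187+264 > 322 → valid
(158,275,428): 158+275 > 428 → valid
4 of the 6 triples form a triangle.

4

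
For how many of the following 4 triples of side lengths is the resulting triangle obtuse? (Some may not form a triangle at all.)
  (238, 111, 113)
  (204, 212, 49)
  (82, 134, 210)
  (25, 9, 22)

3

(238,111,113): 111+113 ≤ 238, not a triangle
(204,212,49): 49²+204² = 44017 < 44944 = 212² → obtuse
(82,134,210): 82²+134² = 24680 < 44100 = 210² → obtuse
(25,9,22): 9²+22² = 565 < 625 = 25² → obtuse
3 of the 4 are obtuse.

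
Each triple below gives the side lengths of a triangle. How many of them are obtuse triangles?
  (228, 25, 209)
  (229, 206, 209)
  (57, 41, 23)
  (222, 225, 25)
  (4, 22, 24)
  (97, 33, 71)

(228,25,209): 25²+209² = 44306 < 51984 = 228² → obtuse
(229,206,209): 206²+209² = 86117 > 52441 = 229² → acute
(57,41,23): 23²+41² = 2210 < 3249 = 57² → obtuse
(222,225,25): 25²+222² = 49909 < 50625 = 225² → obtuse
(4,22,24): 4²+22² = 500 < 576 = 24² → obtuse
(97,33,71): 33²+71² = 6130 < 9409 = 97² → obtuse
5 of the 6 are obtuse.

5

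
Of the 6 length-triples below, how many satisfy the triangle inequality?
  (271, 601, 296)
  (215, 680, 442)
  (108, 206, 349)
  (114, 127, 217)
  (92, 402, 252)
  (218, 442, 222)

(271,296,601): 271+296 ≤ 601 → not valid
(215,442,680): 215+442 ≤ 680 → not valid
(108,206,349): 108+206 ≤ 349 → not valid
(114,127,217): 114+127 > 217 → valid
(92,252,402): 92+252 ≤ 402 → not valid
(218,222,442): 218+222 ≤ 442 → not valid
1 of the 6 triples forms a triangle.

1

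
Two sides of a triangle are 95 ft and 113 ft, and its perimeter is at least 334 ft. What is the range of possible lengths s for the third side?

Triangle inequality alone gives 18 < s < 208.
The perimeter condition gives s ≥ 334 − 95 − 113 = 126.
Intersecting the two: 126 ≤ s < 208.

126 ≤ s < 208 ft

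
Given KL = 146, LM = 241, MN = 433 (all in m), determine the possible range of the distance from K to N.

The maximum is all hops collinear in one direction: 146 + 241 + 433 = 820.
The longest hop is 433; the others sum to 387. Folding the others back against it leaves at least 433 − 387 = 46.

46 ≤ KN ≤ 820 m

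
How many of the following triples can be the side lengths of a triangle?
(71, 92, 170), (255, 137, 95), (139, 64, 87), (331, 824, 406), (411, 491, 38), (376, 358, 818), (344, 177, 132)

(71,92,170): 71+92 ≤ 170 → not valid
(95,137,255): 95+137 ≤ 255 → not valid
(64,87,139): 64+87 > 139 → valid
(331,406,824): 331+406 ≤ 824 → not valid
(38,411,491): 38+411 ≤ 491 → not valid
(358,376,818): 358+376 ≤ 818 → not valid
(132,177,344): 132+177 ≤ 344 → not valid
1 of the 7 triples forms a triangle.

1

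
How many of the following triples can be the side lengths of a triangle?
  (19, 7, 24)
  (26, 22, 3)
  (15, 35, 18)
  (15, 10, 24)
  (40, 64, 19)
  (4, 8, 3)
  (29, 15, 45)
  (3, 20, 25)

2

(7,19,24): 7+19 > 24 → valid
(3,22,26): 3+22 ≤ 26 → not valid
(15,18,35): 15+18 ≤ 35 → not valid
(10,15,24): 10+15 > 24 → valid
(19,40,64): 19+40 ≤ 64 → not valid
(3,4,8): 3+4 ≤ 8 → not valid
(15,29,45): 15+29 ≤ 45 → not valid
(3,20,25): 3+20 ≤ 25 → not valid
2 of the 8 triples form a triangle.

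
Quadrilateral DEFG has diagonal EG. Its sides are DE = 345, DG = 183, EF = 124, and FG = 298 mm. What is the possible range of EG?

From triangle DEG: |345 − 183| < EG < 345 + 183, i.e. 162 < EG < 528.
From triangle FEG: 174 < EG < 422.
Both must hold, so EG lies in the intersection.

174 < EG < 422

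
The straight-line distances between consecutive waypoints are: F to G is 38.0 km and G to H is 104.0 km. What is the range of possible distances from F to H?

66.0 ≤ FH ≤ 142.0 km

By the triangle inequality, |38.0 − 104.0| ≤ FH ≤ 38.0 + 104.0.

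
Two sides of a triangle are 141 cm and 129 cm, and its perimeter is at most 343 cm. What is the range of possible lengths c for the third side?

12 < c ≤ 73

Triangle inequality alone gives 12 < c < 270.
The perimeter condition gives c ≤ 343 − 141 − 129 = 73.
Intersecting the two: 12 < c ≤ 73.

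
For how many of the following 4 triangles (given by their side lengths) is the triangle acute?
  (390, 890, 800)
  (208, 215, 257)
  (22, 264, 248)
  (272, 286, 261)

2

(390,890,800): 390²+800² = 792100 = 890² → right
(208,215,257): 208²+215² = 89489 > 66049 = 257² → acute
(22,264,248): 22²+248² = 61988 < 69696 = 264² → obtuse
(272,286,261): 261²+272² = 142105 > 81796 = 286² → acute
2 of the 4 are acute.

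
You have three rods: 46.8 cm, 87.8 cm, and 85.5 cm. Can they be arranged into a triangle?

Yes

The longest side is 87.8, and the other two sum to 132.3.
Since 132.3 > 87.8, the triangle inequality holds.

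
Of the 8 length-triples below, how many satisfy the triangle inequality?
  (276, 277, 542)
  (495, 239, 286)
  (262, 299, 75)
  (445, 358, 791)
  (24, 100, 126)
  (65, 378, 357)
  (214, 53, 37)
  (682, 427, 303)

(276,277,542): 276+277 > 542 → valid
(239,286,495): 239+286 > 495 → valid
(75,262,299): 75+262 > 299 → valid
(358,445,791): 358+445 > 791 → valid
(24,100,126): 24+100 ≤ 126 → not valid
(65,357,378): 65+357 > 378 → valid
(37,53,214): 37+53 ≤ 214 → not valid
(303,427,682): 303+427 > 682 → valid
6 of the 8 triples form a triangle.

6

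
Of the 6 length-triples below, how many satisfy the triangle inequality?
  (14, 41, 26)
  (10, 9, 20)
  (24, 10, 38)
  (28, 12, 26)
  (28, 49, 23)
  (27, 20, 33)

(14,26,41): 14+26 ≤ 41 → not valid
(9,10,20): 9+10 ≤ 20 → not valid
(10,24,38): 10+24 ≤ 38 → not valid
(12,26,28): 12+26 > 28 → valid
(23,28,49): 23+28 > 49 → valid
(20,27,33): 20+27 > 33 → valid
3 of the 6 triples form a triangle.

3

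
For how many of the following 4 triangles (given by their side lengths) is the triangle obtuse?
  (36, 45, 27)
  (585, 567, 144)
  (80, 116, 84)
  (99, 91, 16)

(36,45,27): 27²+36² = 2025 = 45² → right
(585,567,144): 144²+567² = 342225 = 585² → right
(80,116,84): 80²+84² = 13456 = 116² → right
(99,91,16): 16²+91² = 8537 < 9801 = 99² → obtuse
1 of the 4 is obtuse.

1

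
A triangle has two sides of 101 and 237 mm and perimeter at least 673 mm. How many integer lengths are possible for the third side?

3

Triangle inequality: 136 < x < 338. Perimeter ≥ 673 gives x ≥ 673 − 101 − 237 = 335.
So 335 ≤ x < 338; integers 335 through 337: 3 values.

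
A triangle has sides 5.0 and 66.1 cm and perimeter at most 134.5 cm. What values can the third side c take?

61.1 < c ≤ 63.4

Triangle inequality alone gives 61.1 < c < 71.1.
The perimeter condition gives c ≤ 134.5 − 5.0 − 66.1 = 63.4.
Intersecting the two: 61.1 < c ≤ 63.4.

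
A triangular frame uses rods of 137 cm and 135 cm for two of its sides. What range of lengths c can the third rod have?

2 < c < 272

By the triangle inequality, c must be less than 137 + 135 = 272 and greater than |137 − 135| = 2.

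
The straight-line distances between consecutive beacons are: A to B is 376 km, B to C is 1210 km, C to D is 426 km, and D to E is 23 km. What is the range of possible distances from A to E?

The maximum is all hops collinear in one direction: 376 + 1210 + 426 + 23 = 2035.
The longest hop is 1210; the others sum to 825. Folding the others back against it leaves at least 1210 − 825 = 385.

385 ≤ AE ≤ 2035 km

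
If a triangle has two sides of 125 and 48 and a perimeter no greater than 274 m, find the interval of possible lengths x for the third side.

Triangle inequality alone gives 77 < x < 173.
The perimeter condition gives x ≤ 274 − 125 − 48 = 101.
Intersecting the two: 77 < x ≤ 101.

77 < x ≤ 101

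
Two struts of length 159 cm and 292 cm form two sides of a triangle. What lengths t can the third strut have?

By the triangle inequality, t must be less than 159 + 292 = 451 and greater than |159 − 292| = 133.

133 < t < 451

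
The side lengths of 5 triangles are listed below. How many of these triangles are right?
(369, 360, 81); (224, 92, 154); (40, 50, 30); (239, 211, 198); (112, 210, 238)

(369,360,81): 81²+360² = 136161 = 369² → right
(224,92,154): 92²+154² = 32180 < 50176 = 224² → obtuse
(40,50,30): 30²+40² = 2500 = 50² → right
(239,211,198): 198²+211² = 83725 > 57121 = 239² → acute
(112,210,238): 112²+210² = 56644 = 238² → right
3 of the 5 are right.

3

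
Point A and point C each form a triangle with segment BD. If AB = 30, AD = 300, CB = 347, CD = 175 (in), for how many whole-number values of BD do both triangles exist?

59

From triangle ABD: 270 < BD < 330.
From triangle CBD: 172 < BD < 522.
Intersection: 270 < BD < 330, so integers 271 through 329: 59 values.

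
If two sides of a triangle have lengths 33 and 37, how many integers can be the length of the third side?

The third side lies in the open interval (4, 70).
Integers from 5 to 69 inclusive: 69 − 5 + 1 = 65.

65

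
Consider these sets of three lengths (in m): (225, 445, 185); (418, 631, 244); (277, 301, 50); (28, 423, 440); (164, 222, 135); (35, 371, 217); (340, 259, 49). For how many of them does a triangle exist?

4

(185,225,445): 185+225 ≤ 445 → not valid
(244,418,631): 244+418 > 631 → valid
(50,277,301): 50+277 > 301 → valid
(28,423,440): 28+423 > 440 → valid
(135,164,222): 135+164 > 222 → valid
(35,217,371): 35+217 ≤ 371 → not valid
(49,259,340): 49+259 ≤ 340 → not valid
4 of the 7 triples form a triangle.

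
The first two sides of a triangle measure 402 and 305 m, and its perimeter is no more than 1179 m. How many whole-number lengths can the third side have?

375

Triangle inequality: 97 < x < 707. Perimeter ≤ 1179 gives x ≤ 1179 − 402 − 305 = 472.
So 97 < x ≤ 472; integers 98 through 472: 375 values.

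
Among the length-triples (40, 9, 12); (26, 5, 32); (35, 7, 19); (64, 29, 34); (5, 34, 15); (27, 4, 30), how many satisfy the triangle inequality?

(9,12,40): 9+12 ≤ 40 → not valid
(5,26,32): 5+26 ≤ 32 → not valid
(7,19,35): 7+19 ≤ 35 → not valid
(29,34,64): 29+34 ≤ 64 → not valid
(5,15,34): 5+15 ≤ 34 → not valid
(4,27,30): 4+27 > 30 → valid
1 of the 6 triples forms a triangle.

1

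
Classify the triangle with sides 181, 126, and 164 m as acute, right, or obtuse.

Compare the square of the longest side to the sum of squares of the other two: 126² + 164² = 42772 > 32761 = 181².

acute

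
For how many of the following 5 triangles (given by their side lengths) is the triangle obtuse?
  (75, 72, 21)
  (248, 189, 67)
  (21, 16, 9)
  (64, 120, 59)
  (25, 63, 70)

4

(75,72,21): 21²+72² = 5625 = 75² → right
(248,189,67): 67²+189² = 40210 < 61504 = 248² → obtuse
(21,16,9): 9²+16² = 337 < 441 = 21² → obtuse
(64,120,59): 59²+64² = 7577 < 14400 = 120² → obtuse
(25,63,70): 25²+63² = 4594 < 4900 = 70² → obtuse
4 of the 5 are obtuse.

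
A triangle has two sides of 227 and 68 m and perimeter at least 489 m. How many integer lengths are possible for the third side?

101

Triangle inequality: 159 < x < 295. Perimeter ≥ 489 gives x ≥ 489 − 227 − 68 = 194.
So 194 ≤ x < 295; integers 194 through 294: 101 values.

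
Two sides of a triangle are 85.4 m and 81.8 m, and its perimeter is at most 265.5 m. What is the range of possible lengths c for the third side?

3.6 < c ≤ 98.3

Triangle inequality alone gives 3.6 < c < 167.2.
The perimeter condition gives c ≤ 265.5 − 85.4 − 81.8 = 98.3.
Intersecting the two: 3.6 < c ≤ 98.3.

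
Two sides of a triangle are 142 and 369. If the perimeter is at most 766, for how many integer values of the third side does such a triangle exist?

28

Triangle inequality: 227 < x < 511. Perimeter ≤ 766 gives x ≤ 766 − 142 − 369 = 255.
So 227 < x ≤ 255; integers 228 through 255: 28 values.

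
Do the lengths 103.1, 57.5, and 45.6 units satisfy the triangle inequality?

The two shorter sides sum to 103.1, exactly equal to the longest side 103.1.
That gives only a degenerate (flat) triangle — the inequality must be strict.

No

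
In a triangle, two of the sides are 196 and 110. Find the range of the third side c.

86 < c < 306

By the triangle inequality, c must be less than 196 + 110 = 306 and greater than |196 − 110| = 86.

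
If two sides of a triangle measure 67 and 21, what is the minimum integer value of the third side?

47

The third side must be strictly greater than |67 − 21| = 46.
The smallest integer above 46 is 47.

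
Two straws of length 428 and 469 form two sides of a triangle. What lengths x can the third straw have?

By the triangle inequality, x must be less than 428 + 469 = 897 and greater than |428 − 469| = 41.

41 < x < 897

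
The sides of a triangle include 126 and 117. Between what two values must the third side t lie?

By the triangle inequality, t must be less than 126 + 117 = 243 and greater than |126 − 117| = 9.

9 < t < 243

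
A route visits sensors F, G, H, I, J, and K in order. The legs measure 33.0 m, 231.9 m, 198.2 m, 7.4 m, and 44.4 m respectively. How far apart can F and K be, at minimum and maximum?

0 ≤ FK ≤ 514.9 m

The maximum is all hops collinear in one direction: 33.0 + 231.9 + 198.2 + 7.4 + 44.4 = 514.9.
The longest hop is 231.9; the others sum to 283.0. Since 231.9 ≤ 283.0, the path can fold back on itself completely, so the minimum distance is 0.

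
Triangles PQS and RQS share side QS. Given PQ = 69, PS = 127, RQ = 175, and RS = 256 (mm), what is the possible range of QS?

81 < QS < 196

From triangle PQS: |69 − 127| < QS < 69 + 127, i.e. 58 < QS < 196.
From triangle RQS: 81 < QS < 431.
Both must hold, so QS lies in the intersection.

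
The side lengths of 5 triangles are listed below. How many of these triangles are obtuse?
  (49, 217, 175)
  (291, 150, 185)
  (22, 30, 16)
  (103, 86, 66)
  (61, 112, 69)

4

(49,217,175): 49²+175² = 33026 < 47089 = 217² → obtuse
(291,150,185): 150²+185² = 56725 < 84681 = 291² → obtuse
(22,30,16): 16²+22² = 740 < 900 = 30² → obtuse
(103,86,66): 66²+86² = 11752 > 10609 = 103² → acute
(61,112,69): 61²+69² = 8482 < 12544 = 112² → obtuse
4 of the 5 are obtuse.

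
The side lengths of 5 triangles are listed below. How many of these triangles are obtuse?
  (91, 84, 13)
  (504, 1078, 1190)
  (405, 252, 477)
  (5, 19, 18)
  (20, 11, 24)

3

(91,84,13): 13²+84² = 7225 < 8281 = 91² → obtuse
(504,1078,1190): 504²+1078² = 1416100 = 1190² → right
(405,252,477): 252²+405² = 227529 = 477² → right
(5,19,18): 5²+18² = 349 < 361 = 19² → obtuse
(20,11,24): 11²+20² = 521 < 576 = 24² → obtuse
3 of the 5 are obtuse.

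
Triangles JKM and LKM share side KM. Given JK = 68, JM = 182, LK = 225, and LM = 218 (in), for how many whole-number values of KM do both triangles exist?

135

From triangle JKM: 114 < KM < 250.
From triangle LKM: 7 < KM < 443.
Intersection: 114 < KM < 250, so integers 115 through 249: 135 values.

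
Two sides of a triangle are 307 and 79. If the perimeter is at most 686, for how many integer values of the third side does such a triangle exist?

72

Triangle inequality: 228 < x < 386. Perimeter ≤ 686 gives x ≤ 686 − 307 − 79 = 300.
So 228 < x ≤ 300; integers 229 through 300: 72 values.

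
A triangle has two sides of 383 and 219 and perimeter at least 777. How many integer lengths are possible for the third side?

427

Triangle inequality: 164 < x < 602. Perimeter ≥ 777 gives x ≥ 777 − 383 − 219 = 175.
So 175 ≤ x < 602; integers 175 through 601: 427 values.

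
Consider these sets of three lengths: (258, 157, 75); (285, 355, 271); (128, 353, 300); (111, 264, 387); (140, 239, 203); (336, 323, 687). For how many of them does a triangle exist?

(75,157,258): 75+157 ≤ 258 → not valid
(271,285,355): 271+285 > 355 → valid
(128,300,353): 128+300 > 353 → valid
(111,264,387): 111+264 ≤ 387 → not valid
(140,203,239): 140+203 > 239 → valid
(323,336,687): 323+336 ≤ 687 → not valid
3 of the 6 triples form a triangle.

3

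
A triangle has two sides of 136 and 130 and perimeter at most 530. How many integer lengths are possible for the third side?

258

Triangle inequality: 6 < x < 266. Perimeter ≤ 530 gives x ≤ 530 − 136 − 130 = 264.
So 6 < x ≤ 264; integers 7 through 264: 258 values.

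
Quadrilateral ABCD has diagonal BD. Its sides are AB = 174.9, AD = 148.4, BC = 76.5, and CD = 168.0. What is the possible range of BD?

91.5 < BD < 244.5

From triangle ABD: |174.9 − 148.4| < BD < 174.9 + 148.4, i.e. 26.5 < BD < 323.3.
From triangle CBD: 91.5 < BD < 244.5.
Both must hold, so BD lies in the intersection.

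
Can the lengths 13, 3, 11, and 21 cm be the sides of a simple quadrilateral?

A quadrilateral exists iff every side is shorter than the sum of the others — equivalently, the longest side is less than the sum of the rest.
Longest side 21 < 27 (sum of the remaining 3), so yes.

Yes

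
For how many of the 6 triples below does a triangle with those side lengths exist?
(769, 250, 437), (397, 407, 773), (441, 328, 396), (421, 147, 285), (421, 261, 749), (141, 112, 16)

3

(250,437,769): 250+437 ≤ 769 → not valid
(397,407,773): 397+407 > 773 → valid
(328,396,441): 328+396 > 441 → valid
(147,285,421): 147+285 > 421 → valid
(261,421,749): 261+421 ≤ 749 → not valid
(16,112,141): 16+112 ≤ 141 → not valid
3 of the 6 triples form a triangle.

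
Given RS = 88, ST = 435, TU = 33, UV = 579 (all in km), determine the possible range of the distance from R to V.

23 ≤ RV ≤ 1135 km

The maximum is all hops collinear in one direction: 88 + 435 + 33 + 579 = 1135.
The longest hop is 579; the others sum to 556. Folding the others back against it leaves at least 579 − 556 = 23.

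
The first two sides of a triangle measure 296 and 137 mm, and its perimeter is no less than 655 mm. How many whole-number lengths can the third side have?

Triangle inequality: 159 < x < 433. Perimeter ≥ 655 gives x ≥ 655 − 296 − 137 = 222.
So 222 ≤ x < 433; integers 222 through 432: 211 values.

211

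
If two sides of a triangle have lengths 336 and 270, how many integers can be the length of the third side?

The third side lies in the open interval (66, 606).
Integers from 67 to 605 inclusive: 605 − 67 + 1 = 539.

539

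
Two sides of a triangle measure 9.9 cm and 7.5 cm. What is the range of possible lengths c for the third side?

2.4 < c < 17.4

By the triangle inequality, c must be less than 9.9 + 7.5 = 17.4 and greater than |9.9 − 7.5| = 2.4.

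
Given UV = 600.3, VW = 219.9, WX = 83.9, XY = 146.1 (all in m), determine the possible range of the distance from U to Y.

The maximum is all hops collinear in one direction: 600.3 + 219.9 + 83.9 + 146.1 = 1050.2.
The longest hop is 600.3; the others sum to 449.9. Folding the others back against it leaves at least 600.3 − 449.9 = 150.4.

150.4 ≤ UY ≤ 1050.2 m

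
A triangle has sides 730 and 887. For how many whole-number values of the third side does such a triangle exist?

1459

The third side lies in the open interval (157, 1617).
Integers from 158 to 1616 inclusive: 1616 − 158 + 1 = 1459.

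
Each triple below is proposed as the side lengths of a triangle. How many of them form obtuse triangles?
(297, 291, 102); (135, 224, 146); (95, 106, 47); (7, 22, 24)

3

(297,291,102): 102²+291² = 95085 > 88209 = 297² → acute
(135,224,146): 135²+146² = 39541 < 50176 = 224² → obtuse
(95,106,47): 47²+95² = 11234 < 11236 = 106² → obtuse
(7,22,24): 7²+22² = 533 < 576 = 24² → obtuse
3 of the 4 are obtuse.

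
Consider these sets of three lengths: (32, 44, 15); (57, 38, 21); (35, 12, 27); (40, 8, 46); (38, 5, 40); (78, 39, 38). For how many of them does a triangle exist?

(15,32,44): 15+32 > 44 → valid
(21,38,57): 21+38 > 57 → valid
(12,27,35): 12+27 > 35 → valid
(8,40,46): 8+40 > 46 → valid
(5,38,40): 5+38 > 40 → valid
(38,39,78): 38+39 ≤ 78 → not valid
5 of the 6 triples form a triangle.

5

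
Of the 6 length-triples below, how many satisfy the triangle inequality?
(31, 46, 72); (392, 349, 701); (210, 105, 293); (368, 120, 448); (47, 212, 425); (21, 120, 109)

5

(31,46,72): 31+46 > 72 → valid
(349,392,701): 349+392 > 701 → valid
(105,210,293): 105+210 > 293 → valid
(120,368,448): 120+368 > 448 → valid
(47,212,425): 47+212 ≤ 425 → not valid
(21,109,120): 21+109 > 120 → valid
5 of the 6 triples form a triangle.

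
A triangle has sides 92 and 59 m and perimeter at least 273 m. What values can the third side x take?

122 ≤ x < 151 m

Triangle inequality alone gives 33 < x < 151.
The perimeter condition gives x ≥ 273 − 92 − 59 = 122.
Intersecting the two: 122 ≤ x < 151.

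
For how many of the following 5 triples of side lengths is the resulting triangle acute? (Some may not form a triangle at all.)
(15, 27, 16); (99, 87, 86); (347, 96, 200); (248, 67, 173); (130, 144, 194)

(15,27,16): 15²+16² = 481 < 729 = 27² → obtuse
(99,87,86): 86²+87² = 14965 > 9801 = 99² → acute
(347,96,200): 96+200 ≤ 347, not a triangle
(248,67,173): 67+173 ≤ 248, not a triangle
(130,144,194): 130²+144² = 37636 = 194² → right
1 of the 5 is acute.

1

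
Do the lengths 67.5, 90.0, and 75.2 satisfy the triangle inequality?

Yes

The longest side is 90.0, and the other two sum to 142.7.
Since 142.7 > 90.0, the triangle inequality holds.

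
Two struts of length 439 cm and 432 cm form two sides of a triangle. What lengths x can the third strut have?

7 < x < 871 (cm)

By the triangle inequality, x must be less than 439 + 432 = 871 and greater than |439 − 432| = 7.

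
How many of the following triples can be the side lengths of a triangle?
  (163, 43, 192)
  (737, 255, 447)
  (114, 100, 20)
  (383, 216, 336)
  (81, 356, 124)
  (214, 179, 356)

4

(43,163,192): 43+163 > 192 → valid
(255,447,737): 255+447 ≤ 737 → not valid
(20,100,114): 20+100 > 114 → valid
(216,336,383): 216+336 > 383 → valid
(81,124,356): 81+124 ≤ 356 → not valid
(179,214,356): 179+214 > 356 → valid
4 of the 6 triples form a triangle.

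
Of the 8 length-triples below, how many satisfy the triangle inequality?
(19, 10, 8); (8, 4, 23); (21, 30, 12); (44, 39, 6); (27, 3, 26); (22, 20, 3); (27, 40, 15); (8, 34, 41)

6

(8,10,19): 8+10 ≤ 19 → not valid
(4,8,23): 4+8 ≤ 23 → not valid
(12,21,30): 12+21 > 30 → valid
(6,39,44): 6+39 > 44 → valid
(3,26,27): 3+26 > 27 → valid
(3,20,22): 3+20 > 22 → valid
(15,27,40): 15+27 > 40 → valid
(8,34,41): 8+34 > 41 → valid
6 of the 8 triples form a triangle.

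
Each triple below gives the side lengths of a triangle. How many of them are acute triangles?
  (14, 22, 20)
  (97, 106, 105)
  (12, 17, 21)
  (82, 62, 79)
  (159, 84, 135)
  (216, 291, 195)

(14,22,20): 14²+20² = 596 > 484 = 22² → acute
(97,106,105): 97²+105² = 20434 > 11236 = 106² → acute
(12,17,21): 12²+17² = 433 < 441 = 21² → obtuse
(82,62,79): 62²+79² = 10085 > 6724 = 82² → acute
(159,84,135): 84²+135² = 25281 = 159² → right
(216,291,195): 195²+216² = 84681 = 291² → right
3 of the 6 are acute.

3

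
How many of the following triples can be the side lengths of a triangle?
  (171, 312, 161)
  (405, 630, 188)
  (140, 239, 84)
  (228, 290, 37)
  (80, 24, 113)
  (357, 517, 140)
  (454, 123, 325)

1

(161,171,312): 161+171 > 312 → valid
(188,405,630): 188+405 ≤ 630 → not valid
(84,140,239): 84+140 ≤ 239 → not valid
(37,228,290): 37+228 ≤ 290 → not valid
(24,80,113): 24+80 ≤ 113 → not valid
(140,357,517): 140+357 ≤ 517 → not valid
(123,325,454): 123+325 ≤ 454 → not valid
1 of the 7 triples forms a triangle.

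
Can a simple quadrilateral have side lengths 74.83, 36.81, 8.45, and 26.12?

For a quadrilateral, each side must be shorter than the sum of the others.
Here the longest side is 74.83, but the remaining 3 sides sum to only 71.38.

No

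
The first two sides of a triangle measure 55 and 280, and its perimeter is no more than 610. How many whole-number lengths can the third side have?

Triangle inequality: 225 < x < 335. Perimeter ≤ 610 gives x ≤ 610 − 55 − 280 = 275.
So 225 < x ≤ 275; integers 226 through 275: 50 values.

50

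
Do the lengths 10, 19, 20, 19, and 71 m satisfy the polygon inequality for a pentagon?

No

For a pentagon, each side must be shorter than the sum of the others.
Here the longest side is 71, but the remaining 4 sides sum to only 68.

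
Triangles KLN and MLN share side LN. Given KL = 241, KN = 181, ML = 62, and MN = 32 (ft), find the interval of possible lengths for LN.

From triangle KLN: |241 − 181| < LN < 241 + 181, i.e. 60 < LN < 422.
From triangle MLN: 30 < LN < 94.
Both must hold, so LN lies in the intersection.

60 < LN < 94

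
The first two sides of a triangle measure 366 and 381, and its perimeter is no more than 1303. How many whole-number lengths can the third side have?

Triangle inequality: 15 < x < 747. Perimeter ≤ 1303 gives x ≤ 1303 − 366 − 381 = 556.
So 15 < x ≤ 556; integers 16 through 556: 541 values.

541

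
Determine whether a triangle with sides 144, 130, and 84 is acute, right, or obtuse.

acute

Compare the square of the longest side to the sum of squares of the other two: 84² + 130² = 23956 > 20736 = 144².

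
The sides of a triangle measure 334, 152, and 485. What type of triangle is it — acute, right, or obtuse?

obtuse

Compare the square of the longest side to the sum of squares of the other two: 152² + 334² = 134660 < 235225 = 485².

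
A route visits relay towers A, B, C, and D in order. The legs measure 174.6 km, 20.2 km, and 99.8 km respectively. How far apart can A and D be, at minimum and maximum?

The maximum is all hops collinear in one direction: 174.6 + 20.2 + 99.8 = 294.6.
The longest hop is 174.6; the others sum to 120.0. Folding the others back against it leaves at least 174.6 − 120.0 = 54.6.

54.6 ≤ AD ≤ 294.6 km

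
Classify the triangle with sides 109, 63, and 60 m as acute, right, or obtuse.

obtuse

Compare the square of the longest side to the sum of squares of the other two: 60² + 63² = 7569 < 11881 = 109².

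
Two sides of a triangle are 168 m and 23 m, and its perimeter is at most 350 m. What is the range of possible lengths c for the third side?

145 < c ≤ 159

Triangle inequality alone gives 145 < c < 191.
The perimeter condition gives c ≤ 350 − 168 − 23 = 159.
Intersecting the two: 145 < c ≤ 159.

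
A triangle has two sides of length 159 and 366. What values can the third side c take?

207 < c < 525

By the triangle inequality, c must be less than 159 + 366 = 525 and greater than |159 − 366| = 207.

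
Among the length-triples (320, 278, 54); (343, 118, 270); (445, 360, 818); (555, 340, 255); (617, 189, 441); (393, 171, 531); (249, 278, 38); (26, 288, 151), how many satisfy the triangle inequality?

6

(54,278,320): 54+278 > 320 → valid
(118,270,343): 118+270 > 343 → valid
(360,445,818): 360+445 ≤ 818 → not valid
(255,340,555): 255+340 > 555 → valid
(189,441,617): 189+441 > 617 → valid
(171,393,531): 171+393 > 531 → valid
(38,249,278): 38+249 > 278 → valid
(26,151,288): 26+151 ≤ 288 → not valid
6 of the 8 triples form a triangle.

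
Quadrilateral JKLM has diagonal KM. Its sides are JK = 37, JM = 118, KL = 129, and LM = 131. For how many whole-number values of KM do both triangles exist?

From triangle JKM: 81 < KM < 155.
From triangle LKM: 2 < KM < 260.
Intersection: 81 < KM < 155, so integers 82 through 154: 73 values.

73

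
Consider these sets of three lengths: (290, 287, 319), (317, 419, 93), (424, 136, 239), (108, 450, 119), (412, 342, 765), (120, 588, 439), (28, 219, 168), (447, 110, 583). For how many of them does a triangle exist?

(287,290,319): 287+290 > 319 → valid
(93,317,419): 93+317 ≤ 419 → not valid
(136,239,424): 136+239 ≤ 424 → not valid
(108,119,450): 108+119 ≤ 450 → not valid
(342,412,765): 342+412 ≤ 765 → not valid
(120,439,588): 120+439 ≤ 588 → not valid
(28,168,219): 28+168 ≤ 219 → not valid
(110,447,583): 110+447 ≤ 583 → not valid
1 of the 8 triples forms a triangle.

1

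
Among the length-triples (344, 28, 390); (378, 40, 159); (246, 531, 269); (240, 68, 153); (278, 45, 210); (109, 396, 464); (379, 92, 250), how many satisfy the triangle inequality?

(28,344,390): 28+344 ≤ 390 → not valid
(40,159,378): 40+159 ≤ 378 → not valid
(246,269,531): 246+269 ≤ 531 → not valid
(68,153,240): 68+153 ≤ 240 → not valid
(45,210,278): 45+210 ≤ 278 → not valid
(109,396,464): 109+396 > 464 → valid
(92,250,379): 92+250 ≤ 379 → not valid
1 of the 7 triples forms a triangle.

1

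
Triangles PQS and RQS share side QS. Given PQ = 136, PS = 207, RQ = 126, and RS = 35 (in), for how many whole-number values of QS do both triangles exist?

From triangle PQS: 71 < QS < 343.
From triangle RQS: 91 < QS < 161.
Intersection: 91 < QS < 161, so integers 92 through 160: 69 values.

69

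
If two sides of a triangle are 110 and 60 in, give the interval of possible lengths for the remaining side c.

By the triangle inequality, c must be less than 110 + 60 = 170 and greater than |110 − 60| = 50.

50 < c < 170 (in)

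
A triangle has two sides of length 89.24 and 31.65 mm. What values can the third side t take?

By the triangle inequality, t must be less than 89.24 + 31.65 = 120.89 and greater than |89.24 − 31.65| = 57.59.

57.59 < t < 120.89 (mm)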